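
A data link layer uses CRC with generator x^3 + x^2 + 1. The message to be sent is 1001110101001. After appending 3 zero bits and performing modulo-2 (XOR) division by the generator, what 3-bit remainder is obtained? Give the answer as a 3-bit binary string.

Append 3 zeros: 1001110101001000. Divide by 1101 (XOR where the leading bit is 1):
  pos 0: 1001 XOR 1101 = 0100
  pos 1: 1001 XOR 1101 = 0100
  pos 2: 1001 XOR 1101 = 0100
  pos 3: 1000 XOR 1101 = 0101
  pos 4: 1011 XOR 1101 = 0110
  pos 5: 1100 XOR 1101 = 0001
  pos 8: 1100 XOR 1101 = 0001
  pos 11: 1100 XOR 1101 = 0001
Remainder (last 3 bits) = 010. This is the CRC / FCS.

010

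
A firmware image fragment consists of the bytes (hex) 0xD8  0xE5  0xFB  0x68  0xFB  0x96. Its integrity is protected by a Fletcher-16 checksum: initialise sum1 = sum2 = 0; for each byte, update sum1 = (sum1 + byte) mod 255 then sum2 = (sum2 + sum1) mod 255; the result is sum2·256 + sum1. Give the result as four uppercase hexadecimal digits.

4AB5

Running sums (mod 255):
  after byte 0 (0xD8): sum1=216, sum2=216
  after byte 1 (0xE5): sum1=190, sum2=151
  after byte 2 (0xFB): sum1=186, sum2=82
  after byte 3 (0x68): sum1=35, sum2=117
  after byte 4 (0xFB): sum1=31, sum2=148
  after byte 5 (0x96): sum1=181, sum2=74
Checksum = sum2·256 + sum1 = 74·256 + 181 = 19125 = 0x4AB5.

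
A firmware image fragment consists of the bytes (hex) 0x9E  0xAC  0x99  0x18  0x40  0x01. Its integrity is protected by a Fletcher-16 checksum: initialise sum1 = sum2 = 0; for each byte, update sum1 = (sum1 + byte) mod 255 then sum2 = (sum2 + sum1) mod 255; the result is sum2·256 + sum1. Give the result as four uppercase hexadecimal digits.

Running sums (mod 255):
  after byte 0 (0x9E): sum1=158, sum2=158
  after byte 1 (0xAC): sum1=75, sum2=233
  after byte 2 (0x99): sum1=228, sum2=206
  after byte 3 (0x18): sum1=252, sum2=203
  after byte 4 (0x40): sum1=61, sum2=9
  after byte 5 (0x01): sum1=62, sum2=71
Checksum = sum2·256 + sum1 = 71·256 + 62 = 18238 = 0x473E.

473E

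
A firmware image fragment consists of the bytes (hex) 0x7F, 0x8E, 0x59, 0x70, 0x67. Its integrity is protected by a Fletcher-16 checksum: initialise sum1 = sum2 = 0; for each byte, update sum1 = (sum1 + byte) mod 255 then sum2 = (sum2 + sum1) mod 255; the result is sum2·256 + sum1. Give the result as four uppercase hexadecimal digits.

Running sums (mod 255):
  after byte 0 (0x7F): sum1=127, sum2=127
  after byte 1 (0x8E): sum1=14, sum2=141
  after byte 2 (0x59): sum1=103, sum2=244
  after byte 3 (0x70): sum1=215, sum2=204
  after byte 4 (0x67): sum1=63, sum2=12
Checksum = sum2·256 + sum1 = 12·256 + 63 = 3135 = 0x0C3F.

0C3F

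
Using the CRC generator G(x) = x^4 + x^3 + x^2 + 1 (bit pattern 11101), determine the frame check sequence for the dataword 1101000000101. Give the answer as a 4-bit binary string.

Append 4 zeros: 11010000001010000. Divide by 11101 (XOR where the leading bit is 1):
  pos 0: 11010 XOR 11101 = 00111
  pos 2: 11100 XOR 11101 = 00001
  pos 6: 10001 XOR 11101 = 01100
  pos 7: 11000 XOR 11101 = 00101
  pos 9: 10110 XOR 11101 = 01011
  pos 10: 10110 XOR 11101 = 01011
  pos 11: 10110 XOR 11101 = 01011
  pos 12: 10110 XOR 11101 = 01011
Remainder (last 4 bits) = 1011. This is the CRC / FCS.

1011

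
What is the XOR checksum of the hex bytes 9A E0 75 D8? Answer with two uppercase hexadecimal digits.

D7

XOR the bytes together:
  start with 0x9A
  0x9A ⊕ 0xE0 = 0x7A
  0x7A ⊕ 0x75 = 0x0F
  0x0F ⊕ 0xD8 = 0xD7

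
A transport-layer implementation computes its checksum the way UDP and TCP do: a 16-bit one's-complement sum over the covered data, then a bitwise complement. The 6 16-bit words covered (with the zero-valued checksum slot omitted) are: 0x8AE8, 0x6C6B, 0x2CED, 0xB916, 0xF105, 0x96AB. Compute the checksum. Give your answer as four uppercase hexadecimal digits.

One's-complement addition (fold any carry out of bit 15 back into bit 0):
  0x8AE8 + 0x6C6B = 0x0F753
  0xF753 + 0x2CED = 0x12440 → wrap carry → 0x2441
  0x2441 + 0xB916 = 0x0DD57
  0xDD57 + 0xF105 = 0x1CE5C → wrap carry → 0xCE5D
  0xCE5D + 0x96AB = 0x16508 → wrap carry → 0x6509
One's-complement sum = 0x6509.
Checksum = ~0x6509 & 0xFFFF = 0x9AF6.

9AF6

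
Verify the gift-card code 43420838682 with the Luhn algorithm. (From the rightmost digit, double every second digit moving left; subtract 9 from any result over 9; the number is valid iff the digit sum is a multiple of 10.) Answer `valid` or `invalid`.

From the right, keep odd positions and double even positions (subtract 9 from any doubled value over 9):
  doubled (positions 2,4,...): 7 7 7 4 6 → sum 31
  kept (positions 1,3,...): 2 6 3 0 4 4 → sum 19
Total = 50.
50 mod 10 = 0, so the number is valid.

valid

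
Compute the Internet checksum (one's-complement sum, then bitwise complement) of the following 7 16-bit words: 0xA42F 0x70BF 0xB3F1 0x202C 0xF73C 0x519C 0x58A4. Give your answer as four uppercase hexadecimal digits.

7575

One's-complement addition (fold any carry out of bit 15 back into bit 0):
  0xA42F + 0x70BF = 0x114EE → wrap carry → 0x14EF
  0x14EF + 0xB3F1 = 0x0C8E0
  0xC8E0 + 0x202C = 0x0E90C
  0xE90C + 0xF73C = 0x1E048 → wrap carry → 0xE049
  0xE049 + 0x519C = 0x131E5 → wrap carry → 0x31E6
  0x31E6 + 0x58A4 = 0x08A8A
One's-complement sum = 0x8A8A.
Checksum = ~0x8A8A & 0xFFFF = 0x7575.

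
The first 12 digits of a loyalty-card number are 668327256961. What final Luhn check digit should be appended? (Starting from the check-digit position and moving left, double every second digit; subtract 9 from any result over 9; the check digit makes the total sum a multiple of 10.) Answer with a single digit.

4

Partial digits right→left: 1 6 9 6 5 2 7 2 3 8 6 6
Double every second digit counting from the check-digit position (so the 1st, 3rd, 5th, ... of the partial from the right).
  doubled (with −9 where >9): 2 9 1 5 6 3 → sum 26
  kept as-is: 6 6 2 2 8 6 → sum 30
Total = 26 + 30 = 56.
Check digit = (10 − (56 mod 10)) mod 10 = 4.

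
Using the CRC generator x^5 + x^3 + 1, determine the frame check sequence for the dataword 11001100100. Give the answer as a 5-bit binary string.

Append 5 zeros: 1100110010000000. Divide by 101001 (XOR where the leading bit is 1):
  pos 0: 110011 XOR 101001 = 011010
  pos 1: 110100 XOR 101001 = 011101
  pos 2: 111010 XOR 101001 = 010011
  pos 3: 100111 XOR 101001 = 001110
  pos 5: 111000 XOR 101001 = 010001
  pos 6: 100010 XOR 101001 = 001011
  pos 8: 101100 XOR 101001 = 000101
Remainder (last 5 bits) = 10100. This is the CRC / FCS.

10100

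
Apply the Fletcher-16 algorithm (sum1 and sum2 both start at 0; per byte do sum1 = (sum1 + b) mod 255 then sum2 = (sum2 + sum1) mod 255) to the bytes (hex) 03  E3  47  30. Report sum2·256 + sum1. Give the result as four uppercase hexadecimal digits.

Running sums (mod 255):
  after byte 0 (03): sum1=3, sum2=3
  after byte 1 (E3): sum1=230, sum2=233
  after byte 2 (47): sum1=46, sum2=24
  after byte 3 (30): sum1=94, sum2=118
Checksum = sum2·256 + sum1 = 118·256 + 94 = 30302 = 0x765E.

765E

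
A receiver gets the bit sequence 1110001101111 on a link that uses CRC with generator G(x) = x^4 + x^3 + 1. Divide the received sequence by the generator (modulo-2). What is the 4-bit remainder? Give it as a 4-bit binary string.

1111

Modulo-2 division of 1110001101111 by 11001:
  pos 0: 11100 XOR 11001 = 00101
  pos 2: 10101 XOR 11001 = 01100
  pos 3: 11001 XOR 11001 = 00000
Remainder = 1111 (nonzero — an error is detected).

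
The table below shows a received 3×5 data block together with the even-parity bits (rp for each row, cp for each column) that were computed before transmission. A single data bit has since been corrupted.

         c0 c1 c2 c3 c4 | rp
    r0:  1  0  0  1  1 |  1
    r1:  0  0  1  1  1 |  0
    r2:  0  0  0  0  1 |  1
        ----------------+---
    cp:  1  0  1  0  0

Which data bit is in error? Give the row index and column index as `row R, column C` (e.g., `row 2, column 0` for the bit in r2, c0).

Recompute each row's even parity and compare to rp:
  r0: data parity 1, sent rp 1 → ok
  r1: data parity 1, sent rp 0 → mismatch
  r2: data parity 1, sent rp 1 → ok
Recompute each column's even parity and compare to cp:
  c0: data parity 1, sent cp 1 → ok
  c1: data parity 0, sent cp 0 → ok
  c2: data parity 1, sent cp 1 → ok
  c3: data parity 0, sent cp 0 → ok
  c4: data parity 1, sent cp 0 → mismatch
Exactly one row (r1) and one column (c4) fail → the flipped bit is at their intersection.

row 1, column 4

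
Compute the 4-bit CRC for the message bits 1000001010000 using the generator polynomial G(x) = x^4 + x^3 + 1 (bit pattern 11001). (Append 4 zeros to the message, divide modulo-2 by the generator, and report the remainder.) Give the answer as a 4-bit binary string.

Append 4 zeros: 10000010100000000. Divide by 11001 (XOR where the leading bit is 1):
  pos 0: 10000 XOR 11001 = 01001
  pos 1: 10010 XOR 11001 = 01011
  pos 2: 10111 XOR 11001 = 01110
  pos 3: 11100 XOR 11001 = 00101
  pos 5: 10110 XOR 11001 = 01111
  pos 6: 11110 XOR 11001 = 00111
  pos 8: 11100 XOR 11001 = 00101
  pos 10: 10100 XOR 11001 = 01101
  pos 11: 11010 XOR 11001 = 00011
Remainder (last 4 bits) = 0110. This is the CRC / FCS.

0110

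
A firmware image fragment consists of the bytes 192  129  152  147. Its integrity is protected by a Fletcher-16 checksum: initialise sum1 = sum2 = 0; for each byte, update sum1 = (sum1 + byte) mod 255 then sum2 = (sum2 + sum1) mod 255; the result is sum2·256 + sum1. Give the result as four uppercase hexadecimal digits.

4C6E

Running sums (mod 255):
  after byte 0 (192): sum1=192, sum2=192
  after byte 1 (129): sum1=66, sum2=3
  after byte 2 (152): sum1=218, sum2=221
  after byte 3 (147): sum1=110, sum2=76
Checksum = sum2·256 + sum1 = 76·256 + 110 = 19566 = 0x4C6E.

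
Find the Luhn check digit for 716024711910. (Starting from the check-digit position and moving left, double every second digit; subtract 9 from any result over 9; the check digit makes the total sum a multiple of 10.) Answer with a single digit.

Partial digits right→left: 0 1 9 1 1 7 4 2 0 6 1 7
Double every second digit counting from the check-digit position (so the 1st, 3rd, 5th, ... of the partial from the right).
  doubled (with −9 where >9): 0 9 2 8 0 2 → sum 21
  kept as-is: 1 1 7 2 6 7 → sum 24
Total = 21 + 24 = 45.
Check digit = (10 − (45 mod 10)) mod 10 = 5.

5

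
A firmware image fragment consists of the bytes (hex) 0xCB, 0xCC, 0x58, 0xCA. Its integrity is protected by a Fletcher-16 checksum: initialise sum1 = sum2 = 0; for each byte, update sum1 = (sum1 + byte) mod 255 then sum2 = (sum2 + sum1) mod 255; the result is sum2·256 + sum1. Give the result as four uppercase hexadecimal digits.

11BB

Running sums (mod 255):
  after byte 0 (0xCB): sum1=203, sum2=203
  after byte 1 (0xCC): sum1=152, sum2=100
  after byte 2 (0x58): sum1=240, sum2=85
  after byte 3 (0xCA): sum1=187, sum2=17
Checksum = sum2·256 + sum1 = 17·256 + 187 = 4539 = 0x11BB.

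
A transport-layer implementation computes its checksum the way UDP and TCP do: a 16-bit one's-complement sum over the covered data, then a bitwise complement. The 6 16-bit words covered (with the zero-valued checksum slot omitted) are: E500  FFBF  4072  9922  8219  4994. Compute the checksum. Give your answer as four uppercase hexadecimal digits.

One's-complement addition (fold any carry out of bit 15 back into bit 0):
  0xE500 + 0xFFBF = 0x1E4BF → wrap carry → 0xE4C0
  0xE4C0 + 0x4072 = 0x12532 → wrap carry → 0x2533
  0x2533 + 0x9922 = 0x0BE55
  0xBE55 + 0x8219 = 0x1406E → wrap carry → 0x406F
  0x406F + 0x4994 = 0x08A03
One's-complement sum = 0x8A03.
Checksum = ~0x8A03 & 0xFFFF = 0x75FC.

75FC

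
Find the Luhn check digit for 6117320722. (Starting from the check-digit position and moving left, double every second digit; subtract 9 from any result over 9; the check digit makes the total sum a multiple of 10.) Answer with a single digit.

Partial digits right→left: 2 2 7 0 2 3 7 1 1 6
Double every second digit counting from the check-digit position (so the 1st, 3rd, 5th, ... of the partial from the right).
  doubled (with −9 where >9): 4 5 4 5 2 → sum 20
  kept as-is: 2 0 3 1 6 → sum 12
Total = 20 + 12 = 32.
Check digit = (10 − (32 mod 10)) mod 10 = 8.

8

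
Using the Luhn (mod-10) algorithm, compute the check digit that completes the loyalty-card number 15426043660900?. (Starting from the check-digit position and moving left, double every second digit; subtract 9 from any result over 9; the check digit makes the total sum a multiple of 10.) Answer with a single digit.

Partial digits right→left: 0 0 9 0 6 6 3 4 0 6 2 4 5 1
Double every second digit counting from the check-digit position (so the 1st, 3rd, 5th, ... of the partial from the right).
  doubled (with −9 where >9): 0 9 3 6 0 4 1 → sum 23
  kept as-is: 0 0 6 4 6 4 1 → sum 21
Total = 23 + 21 = 44.
Check digit = (10 − (44 mod 10)) mod 10 = 6.

6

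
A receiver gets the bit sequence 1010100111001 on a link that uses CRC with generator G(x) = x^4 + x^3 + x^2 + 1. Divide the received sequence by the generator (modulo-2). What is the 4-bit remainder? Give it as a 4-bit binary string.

1110

Modulo-2 division of 1010100111001 by 11101:
  pos 0: 10101 XOR 11101 = 01000
  pos 1: 10000 XOR 11101 = 01101
  pos 2: 11010 XOR 11101 = 00111
  pos 4: 11111 XOR 11101 = 00010
  pos 7: 10100 XOR 11101 = 01001
  pos 8: 10011 XOR 11101 = 01110
Remainder = 1110 (nonzero — an error is detected).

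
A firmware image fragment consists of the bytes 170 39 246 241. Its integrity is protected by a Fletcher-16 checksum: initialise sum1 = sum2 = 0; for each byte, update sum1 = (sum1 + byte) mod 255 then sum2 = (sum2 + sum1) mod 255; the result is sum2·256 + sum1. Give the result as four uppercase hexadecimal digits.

00BA

Running sums (mod 255):
  after byte 0 (170): sum1=170, sum2=170
  after byte 1 (39): sum1=209, sum2=124
  after byte 2 (246): sum1=200, sum2=69
  after byte 3 (241): sum1=186, sum2=0
Checksum = sum2·256 + sum1 = 0·256 + 186 = 186 = 0x00BA.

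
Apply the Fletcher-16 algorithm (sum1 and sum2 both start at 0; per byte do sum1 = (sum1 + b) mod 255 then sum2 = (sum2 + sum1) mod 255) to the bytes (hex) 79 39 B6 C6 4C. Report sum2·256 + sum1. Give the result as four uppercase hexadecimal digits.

Running sums (mod 255):
  after byte 0 (79): sum1=121, sum2=121
  after byte 1 (39): sum1=178, sum2=44
  after byte 2 (B6): sum1=105, sum2=149
  after byte 3 (C6): sum1=48, sum2=197
  after byte 4 (4C): sum1=124, sum2=66
Checksum = sum2·256 + sum1 = 66·256 + 124 = 17020 = 0x427C.

427C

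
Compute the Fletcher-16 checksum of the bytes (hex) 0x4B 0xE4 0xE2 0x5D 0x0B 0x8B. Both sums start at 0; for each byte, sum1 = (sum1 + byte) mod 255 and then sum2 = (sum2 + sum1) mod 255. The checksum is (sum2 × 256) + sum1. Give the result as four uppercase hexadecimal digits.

Running sums (mod 255):
  after byte 0 (0x4B): sum1=75, sum2=75
  after byte 1 (0xE4): sum1=48, sum2=123
  after byte 2 (0xE2): sum1=19, sum2=142
  after byte 3 (0x5D): sum1=112, sum2=254
  after byte 4 (0x0B): sum1=123, sum2=122
  after byte 5 (0x8B): sum1=7, sum2=129
Checksum = sum2·256 + sum1 = 129·256 + 7 = 33031 = 0x8107.

8107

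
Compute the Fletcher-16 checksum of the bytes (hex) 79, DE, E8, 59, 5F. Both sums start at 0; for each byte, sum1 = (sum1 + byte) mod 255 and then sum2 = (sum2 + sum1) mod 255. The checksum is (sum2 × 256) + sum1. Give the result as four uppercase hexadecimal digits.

A7F9

Running sums (mod 255):
  after byte 0 (79): sum1=121, sum2=121
  after byte 1 (DE): sum1=88, sum2=209
  after byte 2 (E8): sum1=65, sum2=19
  after byte 3 (59): sum1=154, sum2=173
  after byte 4 (5F): sum1=249, sum2=167
Checksum = sum2·256 + sum1 = 167·256 + 249 = 43001 = 0xA7F9.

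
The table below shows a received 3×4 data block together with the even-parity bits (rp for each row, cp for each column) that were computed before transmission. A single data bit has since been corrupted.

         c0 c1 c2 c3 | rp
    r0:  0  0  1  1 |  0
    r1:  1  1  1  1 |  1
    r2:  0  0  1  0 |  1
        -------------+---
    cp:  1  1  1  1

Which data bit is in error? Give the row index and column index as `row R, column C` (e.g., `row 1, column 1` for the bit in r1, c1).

row 1, column 3

Recompute each row's even parity and compare to rp:
  r0: data parity 0, sent rp 0 → ok
  r1: data parity 0, sent rp 1 → mismatch
  r2: data parity 1, sent rp 1 → ok
Recompute each column's even parity and compare to cp:
  c0: data parity 1, sent cp 1 → ok
  c1: data parity 1, sent cp 1 → ok
  c2: data parity 1, sent cp 1 → ok
  c3: data parity 0, sent cp 1 → mismatch
Exactly one row (r1) and one column (c3) fail → the flipped bit is at their intersection.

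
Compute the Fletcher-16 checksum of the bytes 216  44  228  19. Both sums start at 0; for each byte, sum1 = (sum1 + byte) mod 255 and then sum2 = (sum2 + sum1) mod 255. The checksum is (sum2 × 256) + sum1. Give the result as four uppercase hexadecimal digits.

C4FC

Running sums (mod 255):
  after byte 0 (216): sum1=216, sum2=216
  after byte 1 (44): sum1=5, sum2=221
  after byte 2 (228): sum1=233, sum2=199
  after byte 3 (19): sum1=252, sum2=196
Checksum = sum2·256 + sum1 = 196·256 + 252 = 50428 = 0xC4FC.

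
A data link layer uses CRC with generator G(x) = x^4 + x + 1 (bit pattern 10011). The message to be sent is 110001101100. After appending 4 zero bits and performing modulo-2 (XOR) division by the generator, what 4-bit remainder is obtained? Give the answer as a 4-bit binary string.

0010

Append 4 zeros: 1100011011000000. Divide by 10011 (XOR where the leading bit is 1):
  pos 0: 11000 XOR 10011 = 01011
  pos 1: 10111 XOR 10011 = 00100
  pos 3: 10010 XOR 10011 = 00001
  pos 7: 11100 XOR 10011 = 01111
  pos 8: 11110 XOR 10011 = 01101
  pos 9: 11010 XOR 10011 = 01001
  pos 10: 10010 XOR 10011 = 00001
Remainder (last 4 bits) = 0010. This is the CRC / FCS.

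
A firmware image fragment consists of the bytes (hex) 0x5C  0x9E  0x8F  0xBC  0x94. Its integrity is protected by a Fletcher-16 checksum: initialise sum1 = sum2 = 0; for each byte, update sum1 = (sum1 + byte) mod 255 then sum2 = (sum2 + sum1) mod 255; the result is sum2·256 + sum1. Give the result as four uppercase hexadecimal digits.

Running sums (mod 255):
  after byte 0 (0x5C): sum1=92, sum2=92
  after byte 1 (0x9E): sum1=250, sum2=87
  after byte 2 (0x8F): sum1=138, sum2=225
  after byte 3 (0xBC): sum1=71, sum2=41
  after byte 4 (0x94): sum1=219, sum2=5
Checksum = sum2·256 + sum1 = 5·256 + 219 = 1499 = 0x05DB.

05DB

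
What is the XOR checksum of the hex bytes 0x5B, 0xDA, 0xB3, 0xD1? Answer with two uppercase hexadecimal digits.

XOR the bytes together:
  start with 0x5B
  0x5B ⊕ 0xDA = 0x81
  0x81 ⊕ 0xB3 = 0x32
  0x32 ⊕ 0xD1 = 0xE3

E3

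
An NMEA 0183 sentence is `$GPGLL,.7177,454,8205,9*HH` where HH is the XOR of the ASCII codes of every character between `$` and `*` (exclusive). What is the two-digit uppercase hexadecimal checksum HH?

7B

XOR the ASCII codes of the payload characters:
  'G' = 0x47 → acc = 0x47
  'P' = 0x50 → acc = 0x17
  'G' = 0x47 → acc = 0x50
  'L' = 0x4C → acc = 0x1C
  'L' = 0x4C → acc = 0x50
  ',' = 0x2C → acc = 0x7C
  '.' = 0x2E → acc = 0x52
  '7' = 0x37 → acc = 0x65
  '1' = 0x31 → acc = 0x54
  '7' = 0x37 → acc = 0x63
  '7' = 0x37 → acc = 0x54
  ',' = 0x2C → acc = 0x78
  '4' = 0x34 → acc = 0x4C
  '5' = 0x35 → acc = 0x79
  '4' = 0x34 → acc = 0x4D
  ',' = 0x2C → acc = 0x61
  '8' = 0x38 → acc = 0x59
  '2' = 0x32 → acc = 0x6B
  '0' = 0x30 → acc = 0x5B
  '5' = 0x35 → acc = 0x6E
  ',' = 0x2C → acc = 0x42
  '9' = 0x39 → acc = 0x7B
Checksum = 0x7B.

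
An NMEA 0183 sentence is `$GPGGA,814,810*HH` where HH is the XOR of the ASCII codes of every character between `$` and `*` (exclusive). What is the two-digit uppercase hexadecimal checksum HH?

XOR the ASCII codes of the payload characters:
  'G' = 0x47 → acc = 0x47
  'P' = 0x50 → acc = 0x17
  'G' = 0x47 → acc = 0x50
  'G' = 0x47 → acc = 0x17
  'A' = 0x41 → acc = 0x56
  ',' = 0x2C → acc = 0x7A
  '8' = 0x38 → acc = 0x42
  '1' = 0x31 → acc = 0x73
  '4' = 0x34 → acc = 0x47
  ',' = 0x2C → acc = 0x6B
  '8' = 0x38 → acc = 0x53
  '1' = 0x31 → acc = 0x62
  '0' = 0x30 → acc = 0x52
Checksum = 0x52.

52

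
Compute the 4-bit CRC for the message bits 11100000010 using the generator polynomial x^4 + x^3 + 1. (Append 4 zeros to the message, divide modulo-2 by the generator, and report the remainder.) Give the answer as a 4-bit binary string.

0010

Append 4 zeros: 111000000100000. Divide by 11001 (XOR where the leading bit is 1):
  pos 0: 11100 XOR 11001 = 00101
  pos 2: 10100 XOR 11001 = 01101
  pos 3: 11010 XOR 11001 = 00011
  pos 6: 11010 XOR 11001 = 00011
  pos 9: 11000 XOR 11001 = 00001
Remainder (last 4 bits) = 0010. This is the CRC / FCS.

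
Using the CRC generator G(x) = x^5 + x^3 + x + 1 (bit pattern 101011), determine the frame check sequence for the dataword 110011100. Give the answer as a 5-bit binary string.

10000

Append 5 zeros: 11001110000000. Divide by 101011 (XOR where the leading bit is 1):
  pos 0: 110011 XOR 101011 = 011000
  pos 1: 110001 XOR 101011 = 011010
  pos 2: 110100 XOR 101011 = 011111
  pos 3: 111110 XOR 101011 = 010101
  pos 4: 101010 XOR 101011 = 000001
Remainder (last 5 bits) = 10000. This is the CRC / FCS.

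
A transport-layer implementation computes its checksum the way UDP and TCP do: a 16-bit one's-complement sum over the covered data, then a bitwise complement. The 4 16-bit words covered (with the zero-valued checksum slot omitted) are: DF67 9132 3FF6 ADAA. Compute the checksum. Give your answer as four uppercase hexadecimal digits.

A1C4

One's-complement addition (fold any carry out of bit 15 back into bit 0):
  0xDF67 + 0x9132 = 0x17099 → wrap carry → 0x709A
  0x709A + 0x3FF6 = 0x0B090
  0xB090 + 0xADAA = 0x15E3A → wrap carry → 0x5E3B
One's-complement sum = 0x5E3B.
Checksum = ~0x5E3B & 0xFFFF = 0xA1C4.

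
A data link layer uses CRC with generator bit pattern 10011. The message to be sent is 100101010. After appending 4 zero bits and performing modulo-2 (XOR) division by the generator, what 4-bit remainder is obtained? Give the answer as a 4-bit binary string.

Append 4 zeros: 1001010100000. Divide by 10011 (XOR where the leading bit is 1):
  pos 0: 10010 XOR 10011 = 00001
  pos 4: 11010 XOR 10011 = 01001
  pos 5: 10010 XOR 10011 = 00001
Remainder (last 4 bits) = 1000. This is the CRC / FCS.

1000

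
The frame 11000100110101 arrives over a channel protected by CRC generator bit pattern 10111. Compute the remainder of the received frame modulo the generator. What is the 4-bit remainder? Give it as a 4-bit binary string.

1011

Modulo-2 division of 11000100110101 by 10111:
  pos 0: 11000 XOR 10111 = 01111
  pos 1: 11111 XOR 10111 = 01000
  pos 2: 10000 XOR 10111 = 00111
  pos 4: 11101 XOR 10111 = 01010
  pos 5: 10101 XOR 10111 = 00010
  pos 8: 10010 XOR 10111 = 00101
Remainder = 1011 (nonzero — an error is detected).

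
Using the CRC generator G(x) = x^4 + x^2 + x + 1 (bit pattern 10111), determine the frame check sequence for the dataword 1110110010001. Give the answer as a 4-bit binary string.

Append 4 zeros: 11101100100010000. Divide by 10111 (XOR where the leading bit is 1):
  pos 0: 11101 XOR 10111 = 01010
  pos 1: 10101 XOR 10111 = 00010
  pos 4: 10001 XOR 10111 = 00110
  pos 6: 11000 XOR 10111 = 01111
  pos 7: 11110 XOR 10111 = 01001
  pos 8: 10011 XOR 10111 = 00100
  pos 10: 10000 XOR 10111 = 00111
  pos 12: 11100 XOR 10111 = 01011
Remainder (last 4 bits) = 1011. This is the CRC / FCS.

1011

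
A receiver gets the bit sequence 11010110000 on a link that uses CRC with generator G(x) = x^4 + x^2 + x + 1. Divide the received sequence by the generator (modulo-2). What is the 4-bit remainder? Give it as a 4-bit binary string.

Modulo-2 division of 11010110000 by 10111:
  pos 0: 11010 XOR 10111 = 01101
  pos 1: 11011 XOR 10111 = 01100
  pos 2: 11001 XOR 10111 = 01110
  pos 3: 11100 XOR 10111 = 01011
  pos 4: 10110 XOR 10111 = 00001
Remainder = 0100 (nonzero — an error is detected).

0100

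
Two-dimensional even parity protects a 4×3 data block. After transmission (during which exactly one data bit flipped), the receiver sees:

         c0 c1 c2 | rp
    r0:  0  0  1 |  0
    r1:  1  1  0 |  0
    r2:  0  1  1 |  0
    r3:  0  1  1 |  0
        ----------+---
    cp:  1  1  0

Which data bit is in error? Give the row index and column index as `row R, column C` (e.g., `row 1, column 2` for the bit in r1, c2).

row 0, column 2

Recompute each row's even parity and compare to rp:
  r0: data parity 1, sent rp 0 → mismatch
  r1: data parity 0, sent rp 0 → ok
  r2: data parity 0, sent rp 0 → ok
  r3: data parity 0, sent rp 0 → ok
Recompute each column's even parity and compare to cp:
  c0: data parity 1, sent cp 1 → ok
  c1: data parity 1, sent cp 1 → ok
  c2: data parity 1, sent cp 0 → mismatch
Exactly one row (r0) and one column (c2) fail → the flipped bit is at their intersection.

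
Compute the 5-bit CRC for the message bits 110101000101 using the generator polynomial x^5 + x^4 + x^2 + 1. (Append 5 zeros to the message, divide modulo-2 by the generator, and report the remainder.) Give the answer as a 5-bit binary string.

Append 5 zeros: 11010100010100000. Divide by 110101 (XOR where the leading bit is 1):
  pos 0: 110101 XOR 110101 = 000000
  pos 9: 101000 XOR 110101 = 011101
  pos 10: 111010 XOR 110101 = 001111
Remainder (last 5 bits) = 11110. This is the CRC / FCS.

11110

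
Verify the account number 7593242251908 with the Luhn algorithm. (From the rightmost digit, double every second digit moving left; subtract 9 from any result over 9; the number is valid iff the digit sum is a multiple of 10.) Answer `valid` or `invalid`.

invalid

From the right, keep odd positions and double even positions (subtract 9 from any doubled value over 9):
  doubled (positions 2,4,...): 0 2 4 8 6 1 → sum 21
  kept (positions 1,3,...): 8 9 5 2 2 9 7 → sum 42
Total = 63.
63 mod 10 = 3, so the number is invalid.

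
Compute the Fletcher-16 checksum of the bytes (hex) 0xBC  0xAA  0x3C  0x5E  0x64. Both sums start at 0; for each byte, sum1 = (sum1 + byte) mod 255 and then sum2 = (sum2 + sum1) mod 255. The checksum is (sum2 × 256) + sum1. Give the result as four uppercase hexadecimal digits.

Running sums (mod 255):
  after byte 0 (0xBC): sum1=188, sum2=188
  after byte 1 (0xAA): sum1=103, sum2=36
  after byte 2 (0x3C): sum1=163, sum2=199
  after byte 3 (0x5E): sum1=2, sum2=201
  after byte 4 (0x64): sum1=102, sum2=48
Checksum = sum2·256 + sum1 = 48·256 + 102 = 12390 = 0x3066.

3066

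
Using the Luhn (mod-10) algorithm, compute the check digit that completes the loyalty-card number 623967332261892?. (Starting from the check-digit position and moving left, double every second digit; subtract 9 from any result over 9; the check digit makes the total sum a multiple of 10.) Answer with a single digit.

Partial digits right→left: 2 9 8 1 6 2 2 3 3 7 6 9 3 2 6
Double every second digit counting from the check-digit position (so the 1st, 3rd, 5th, ... of the partial from the right).
  doubled (with −9 where >9): 4 7 3 4 6 3 6 3 → sum 36
  kept as-is: 9 1 2 3 7 9 2 → sum 33
Total = 36 + 33 = 69.
Check digit = (10 − (69 mod 10)) mod 10 = 1.

1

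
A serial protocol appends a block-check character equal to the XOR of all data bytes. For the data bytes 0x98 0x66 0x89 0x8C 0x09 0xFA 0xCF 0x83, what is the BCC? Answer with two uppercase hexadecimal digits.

44

XOR the bytes together:
  start with 0x98
  0x98 ⊕ 0x66 = 0xFE
  0xFE ⊕ 0x89 = 0x77
  0x77 ⊕ 0x8C = 0xFB
  0xFB ⊕ 0x09 = 0xF2
  0xF2 ⊕ 0xFA = 0x08
  0x08 ⊕ 0xCF = 0xC7
  0xC7 ⊕ 0x83 = 0x44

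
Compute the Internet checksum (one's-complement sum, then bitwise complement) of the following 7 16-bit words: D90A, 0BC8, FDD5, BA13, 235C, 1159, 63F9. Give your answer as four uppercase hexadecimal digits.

CA94

One's-complement addition (fold any carry out of bit 15 back into bit 0):
  0xD90A + 0x0BC8 = 0x0E4D2
  0xE4D2 + 0xFDD5 = 0x1E2A7 → wrap carry → 0xE2A8
  0xE2A8 + 0xBA13 = 0x19CBB → wrap carry → 0x9CBC
  0x9CBC + 0x235C = 0x0C018
  0xC018 + 0x1159 = 0x0D171
  0xD171 + 0x63F9 = 0x1356A → wrap carry → 0x356B
One's-complement sum = 0x356B.
Checksum = ~0x356B & 0xFFFF = 0xCA94.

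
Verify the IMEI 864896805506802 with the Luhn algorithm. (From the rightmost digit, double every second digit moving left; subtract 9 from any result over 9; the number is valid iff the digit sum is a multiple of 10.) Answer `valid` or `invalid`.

invalid

From the right, keep odd positions and double even positions (subtract 9 from any doubled value over 9):
  doubled (positions 2,4,...): 0 3 1 0 3 7 3 → sum 17
  kept (positions 1,3,...): 2 8 0 5 8 9 4 8 → sum 44
Total = 61.
61 mod 10 = 1, so the number is invalid.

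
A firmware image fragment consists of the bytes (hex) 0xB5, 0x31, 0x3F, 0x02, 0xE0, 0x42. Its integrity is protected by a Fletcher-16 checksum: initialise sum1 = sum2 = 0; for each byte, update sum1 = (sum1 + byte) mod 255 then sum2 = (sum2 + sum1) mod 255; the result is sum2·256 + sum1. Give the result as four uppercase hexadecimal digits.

Running sums (mod 255):
  after byte 0 (0xB5): sum1=181, sum2=181
  after byte 1 (0x31): sum1=230, sum2=156
  after byte 2 (0x3F): sum1=38, sum2=194
  after byte 3 (0x02): sum1=40, sum2=234
  after byte 4 (0xE0): sum1=9, sum2=243
  after byte 5 (0x42): sum1=75, sum2=63
Checksum = sum2·256 + sum1 = 63·256 + 75 = 16203 = 0x3F4B.

3F4B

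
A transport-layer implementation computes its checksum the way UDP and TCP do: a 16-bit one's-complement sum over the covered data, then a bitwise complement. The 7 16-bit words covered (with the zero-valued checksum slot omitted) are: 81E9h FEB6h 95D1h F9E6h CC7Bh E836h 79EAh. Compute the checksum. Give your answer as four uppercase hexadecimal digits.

C109

One's-complement addition (fold any carry out of bit 15 back into bit 0):
  0x81E9 + 0xFEB6 = 0x1809F → wrap carry → 0x80A0
  0x80A0 + 0x95D1 = 0x11671 → wrap carry → 0x1672
  0x1672 + 0xF9E6 = 0x11058 → wrap carry → 0x1059
  0x1059 + 0xCC7B = 0x0DCD4
  0xDCD4 + 0xE836 = 0x1C50A → wrap carry → 0xC50B
  0xC50B + 0x79EA = 0x13EF5 → wrap carry → 0x3EF6
One's-complement sum = 0x3EF6.
Checksum = ~0x3EF6 & 0xFFFF = 0xC109.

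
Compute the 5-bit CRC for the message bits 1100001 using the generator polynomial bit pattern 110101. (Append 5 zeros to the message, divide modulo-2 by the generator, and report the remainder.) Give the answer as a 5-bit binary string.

11100

Append 5 zeros: 110000100000. Divide by 110101 (XOR where the leading bit is 1):
  pos 0: 110000 XOR 110101 = 000101
  pos 3: 101100 XOR 110101 = 011001
  pos 4: 110010 XOR 110101 = 000111
Remainder (last 5 bits) = 11100. This is the CRC / FCS.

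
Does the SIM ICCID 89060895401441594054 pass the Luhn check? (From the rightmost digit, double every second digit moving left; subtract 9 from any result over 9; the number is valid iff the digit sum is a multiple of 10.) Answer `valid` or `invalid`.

From the right, keep odd positions and double even positions (subtract 9 from any doubled value over 9):
  doubled (positions 2,4,...): 1 8 1 8 2 8 9 0 0 7 → sum 44
  kept (positions 1,3,...): 4 0 9 1 4 0 5 8 6 9 → sum 46
Total = 90.
90 mod 10 = 0, so the number is valid.

valid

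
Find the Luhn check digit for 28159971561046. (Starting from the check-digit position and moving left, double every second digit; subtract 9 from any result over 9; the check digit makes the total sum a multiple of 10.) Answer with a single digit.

Partial digits right→left: 6 4 0 1 6 5 1 7 9 9 5 1 8 2
Double every second digit counting from the check-digit position (so the 1st, 3rd, 5th, ... of the partial from the right).
  doubled (with −9 where >9): 3 0 3 2 9 1 7 → sum 25
  kept as-is: 4 1 5 7 9 1 2 → sum 29
Total = 25 + 29 = 54.
Check digit = (10 − (54 mod 10)) mod 10 = 6.

6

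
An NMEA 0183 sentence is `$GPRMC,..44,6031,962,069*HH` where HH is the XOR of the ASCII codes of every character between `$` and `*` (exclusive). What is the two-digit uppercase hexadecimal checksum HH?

4D

XOR the ASCII codes of the payload characters:
  'G' = 0x47 → acc = 0x47
  'P' = 0x50 → acc = 0x17
  'R' = 0x52 → acc = 0x45
  'M' = 0x4D → acc = 0x08
  'C' = 0x43 → acc = 0x4B
  ',' = 0x2C → acc = 0x67
  '.' = 0x2E → acc = 0x49
  '.' = 0x2E → acc = 0x67
  '4' = 0x34 → acc = 0x53
  '4' = 0x34 → acc = 0x67
  ',' = 0x2C → acc = 0x4B
  '6' = 0x36 → acc = 0x7D
  '0' = 0x30 → acc = 0x4D
  '3' = 0x33 → acc = 0x7E
  '1' = 0x31 → acc = 0x4F
  ',' = 0x2C → acc = 0x63
  '9' = 0x39 → acc = 0x5A
  '6' = 0x36 → acc = 0x6C
  '2' = 0x32 → acc = 0x5E
  ',' = 0x2C → acc = 0x72
  '0' = 0x30 → acc = 0x42
  '6' = 0x36 → acc = 0x74
  '9' = 0x39 → acc = 0x4D
Checksum = 0x4D.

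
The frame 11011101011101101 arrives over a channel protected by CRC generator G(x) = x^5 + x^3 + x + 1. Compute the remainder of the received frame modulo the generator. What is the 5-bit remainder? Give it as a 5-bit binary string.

00000

Modulo-2 division of 11011101011101101 by 101011:
  pos 0: 110111 XOR 101011 = 011100
  pos 1: 111000 XOR 101011 = 010011
  pos 2: 100111 XOR 101011 = 001100
  pos 4: 110001 XOR 101011 = 011010
  pos 5: 110101 XOR 101011 = 011110
  pos 6: 111101 XOR 101011 = 010110
  pos 7: 101100 XOR 101011 = 000111
  pos 10: 111110 XOR 101011 = 010101
  pos 11: 101011 XOR 101011 = 000000
Remainder = 00000 (zero — the frame passes the CRC check).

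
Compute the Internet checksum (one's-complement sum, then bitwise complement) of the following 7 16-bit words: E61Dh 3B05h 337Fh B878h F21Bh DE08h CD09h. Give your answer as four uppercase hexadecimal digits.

One's-complement addition (fold any carry out of bit 15 back into bit 0):
  0xE61D + 0x3B05 = 0x12122 → wrap carry → 0x2123
  0x2123 + 0x337F = 0x054A2
  0x54A2 + 0xB878 = 0x10D1A → wrap carry → 0x0D1B
  0x0D1B + 0xF21B = 0x0FF36
  0xFF36 + 0xDE08 = 0x1DD3E → wrap carry → 0xDD3F
  0xDD3F + 0xCD09 = 0x1AA48 → wrap carry → 0xAA49
One's-complement sum = 0xAA49.
Checksum = ~0xAA49 & 0xFFFF = 0x55B6.

55B6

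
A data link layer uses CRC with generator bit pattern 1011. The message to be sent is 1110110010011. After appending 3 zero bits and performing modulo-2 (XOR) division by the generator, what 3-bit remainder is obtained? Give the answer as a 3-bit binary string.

111

Append 3 zeros: 1110110010011000. Divide by 1011 (XOR where the leading bit is 1):
  pos 0: 1110 XOR 1011 = 0101
  pos 1: 1011 XOR 1011 = 0000
  pos 5: 1001 XOR 1011 = 0010
  pos 7: 1000 XOR 1011 = 0011
  pos 9: 1111 XOR 1011 = 0100
  pos 10: 1000 XOR 1011 = 0011
  pos 12: 1100 XOR 1011 = 0111
Remainder (last 3 bits) = 111. This is the CRC / FCS.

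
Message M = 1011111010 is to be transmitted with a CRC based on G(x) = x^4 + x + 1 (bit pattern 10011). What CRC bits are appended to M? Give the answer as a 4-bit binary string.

0110

Append 4 zeros: 10111110100000. Divide by 10011 (XOR where the leading bit is 1):
  pos 0: 10111 XOR 10011 = 00100
  pos 2: 10011 XOR 10011 = 00000
  pos 8: 10000 XOR 10011 = 00011
Remainder (last 4 bits) = 0110. This is the CRC / FCS.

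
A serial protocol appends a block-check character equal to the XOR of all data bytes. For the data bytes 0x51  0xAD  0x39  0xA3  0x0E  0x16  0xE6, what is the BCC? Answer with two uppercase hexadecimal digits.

XOR the bytes together:
  start with 0x51
  0x51 ⊕ 0xAD = 0xFC
  0xFC ⊕ 0x39 = 0xC5
  0xC5 ⊕ 0xA3 = 0x66
  0x66 ⊕ 0x0E = 0x68
  0x68 ⊕ 0x16 = 0x7E
  0x7E ⊕ 0xE6 = 0x98

98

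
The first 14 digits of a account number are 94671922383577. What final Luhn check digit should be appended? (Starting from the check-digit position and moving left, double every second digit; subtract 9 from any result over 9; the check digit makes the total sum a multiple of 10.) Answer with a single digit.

Partial digits right→left: 7 7 5 3 8 3 2 2 9 1 7 6 4 9
Double every second digit counting from the check-digit position (so the 1st, 3rd, 5th, ... of the partial from the right).
  doubled (with −9 where >9): 5 1 7 4 9 5 8 → sum 39
  kept as-is: 7 3 3 2 1 6 9 → sum 31
Total = 39 + 31 = 70.
Check digit = (10 − (70 mod 10)) mod 10 = 0.

0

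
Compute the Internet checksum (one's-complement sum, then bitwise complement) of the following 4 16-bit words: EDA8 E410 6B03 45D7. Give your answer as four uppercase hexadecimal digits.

7D6B

One's-complement addition (fold any carry out of bit 15 back into bit 0):
  0xEDA8 + 0xE410 = 0x1D1B8 → wrap carry → 0xD1B9
  0xD1B9 + 0x6B03 = 0x13CBC → wrap carry → 0x3CBD
  0x3CBD + 0x45D7 = 0x08294
One's-complement sum = 0x8294.
Checksum = ~0x8294 & 0xFFFF = 0x7D6B.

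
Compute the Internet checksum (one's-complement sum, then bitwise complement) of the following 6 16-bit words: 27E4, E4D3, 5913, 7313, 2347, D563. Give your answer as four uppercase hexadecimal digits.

One's-complement addition (fold any carry out of bit 15 back into bit 0):
  0x27E4 + 0xE4D3 = 0x10CB7 → wrap carry → 0x0CB8
  0x0CB8 + 0x5913 = 0x065CB
  0x65CB + 0x7313 = 0x0D8DE
  0xD8DE + 0x2347 = 0x0FC25
  0xFC25 + 0xD563 = 0x1D188 → wrap carry → 0xD189
One's-complement sum = 0xD189.
Checksum = ~0xD189 & 0xFFFF = 0x2E76.

2E76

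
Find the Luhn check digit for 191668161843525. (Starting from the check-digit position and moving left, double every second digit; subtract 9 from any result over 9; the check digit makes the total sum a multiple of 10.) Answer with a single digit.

Partial digits right→left: 5 2 5 3 4 8 1 6 1 8 6 6 1 9 1
Double every second digit counting from the check-digit position (so the 1st, 3rd, 5th, ... of the partial from the right).
  doubled (with −9 where >9): 1 1 8 2 2 3 2 2 → sum 21
  kept as-is: 2 3 8 6 8 6 9 → sum 42
Total = 21 + 42 = 63.
Check digit = (10 − (63 mod 10)) mod 10 = 7.

7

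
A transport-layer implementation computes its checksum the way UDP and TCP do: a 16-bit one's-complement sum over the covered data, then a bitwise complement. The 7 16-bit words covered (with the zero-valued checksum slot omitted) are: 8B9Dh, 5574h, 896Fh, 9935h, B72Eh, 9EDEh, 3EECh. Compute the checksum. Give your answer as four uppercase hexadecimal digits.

674F

One's-complement addition (fold any carry out of bit 15 back into bit 0):
  0x8B9D + 0x5574 = 0x0E111
  0xE111 + 0x896F = 0x16A80 → wrap carry → 0x6A81
  0x6A81 + 0x9935 = 0x103B6 → wrap carry → 0x03B7
  0x03B7 + 0xB72E = 0x0BAE5
  0xBAE5 + 0x9EDE = 0x159C3 → wrap carry → 0x59C4
  0x59C4 + 0x3EEC = 0x098B0
One's-complement sum = 0x98B0.
Checksum = ~0x98B0 & 0xFFFF = 0x674F.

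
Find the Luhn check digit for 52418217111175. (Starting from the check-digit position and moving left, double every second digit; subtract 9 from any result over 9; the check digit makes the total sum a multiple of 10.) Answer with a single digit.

Partial digits right→left: 5 7 1 1 1 1 7 1 2 8 1 4 2 5
Double every second digit counting from the check-digit position (so the 1st, 3rd, 5th, ... of the partial from the right).
  doubled (with −9 where >9): 1 2 2 5 4 2 4 → sum 20
  kept as-is: 7 1 1 1 8 4 5 → sum 27
Total = 20 + 27 = 47.
Check digit = (10 − (47 mod 10)) mod 10 = 3.

3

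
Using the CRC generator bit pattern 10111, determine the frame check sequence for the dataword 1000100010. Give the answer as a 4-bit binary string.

Append 4 zeros: 10001000100000. Divide by 10111 (XOR where the leading bit is 1):
  pos 0: 10001 XOR 10111 = 00110
  pos 2: 11000 XOR 10111 = 01111
  pos 3: 11110 XOR 10111 = 01001
  pos 4: 10011 XOR 10111 = 00100
  pos 6: 10000 XOR 10111 = 00111
  pos 8: 11100 XOR 10111 = 01011
  pos 9: 10110 XOR 10111 = 00001
Remainder (last 4 bits) = 0001. This is the CRC / FCS.

0001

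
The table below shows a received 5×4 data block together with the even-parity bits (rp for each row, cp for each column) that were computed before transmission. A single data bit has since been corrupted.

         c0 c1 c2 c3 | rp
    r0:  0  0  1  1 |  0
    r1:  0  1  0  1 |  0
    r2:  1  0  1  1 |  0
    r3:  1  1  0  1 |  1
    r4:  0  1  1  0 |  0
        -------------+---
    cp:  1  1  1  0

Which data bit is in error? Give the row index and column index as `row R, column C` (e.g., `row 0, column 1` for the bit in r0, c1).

row 2, column 0

Recompute each row's even parity and compare to rp:
  r0: data parity 0, sent rp 0 → ok
  r1: data parity 0, sent rp 0 → ok
  r2: data parity 1, sent rp 0 → mismatch
  r3: data parity 1, sent rp 1 → ok
  r4: data parity 0, sent rp 0 → ok
Recompute each column's even parity and compare to cp:
  c0: data parity 0, sent cp 1 → mismatch
  c1: data parity 1, sent cp 1 → ok
  c2: data parity 1, sent cp 1 → ok
  c3: data parity 0, sent cp 0 → ok
Exactly one row (r2) and one column (c0) fail → the flipped bit is at their intersection.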